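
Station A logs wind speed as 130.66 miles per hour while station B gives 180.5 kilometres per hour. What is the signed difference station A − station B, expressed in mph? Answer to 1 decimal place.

18.5 mph

station B: 180.5 km/h = 112.158 mph.
Difference: 130.660 − 112.158 = 18.5 mph.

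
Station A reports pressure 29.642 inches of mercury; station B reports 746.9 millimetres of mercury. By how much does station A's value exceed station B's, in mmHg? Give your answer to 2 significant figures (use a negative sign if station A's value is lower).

6.0 mmHg

station A: 29.642 inHg = 752.907 mmHg.
Difference: 752.907 − 746.900 = 6.0 mmHg.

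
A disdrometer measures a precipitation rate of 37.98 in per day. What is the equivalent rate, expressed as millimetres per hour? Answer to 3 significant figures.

40.2 mm/hour

37.98 in/day × 25.4 mm/in × 0.0416667 day/hour = 40.2 mm/hour.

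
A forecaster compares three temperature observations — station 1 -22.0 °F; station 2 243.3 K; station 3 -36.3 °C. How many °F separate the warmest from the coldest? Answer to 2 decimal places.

station 1: -22.0 °F = -30.000 °C.
station 2: 243.3 K = -29.850 °C.
Spread: (-29.850) − (-36.300) = 6.450 °C = 11.61 °F.

11.61 °F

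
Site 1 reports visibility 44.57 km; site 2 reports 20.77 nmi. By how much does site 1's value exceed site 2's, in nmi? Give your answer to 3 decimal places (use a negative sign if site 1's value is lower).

3.296 nmi

site 1: 44.57 km = 24.06587 nmi.
Difference: 24.06587 − 20.77000 = 3.296 nmi.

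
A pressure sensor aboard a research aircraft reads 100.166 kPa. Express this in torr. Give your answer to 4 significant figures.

1 kPa = 7.50062 mmHg, so 100.166 × 7.50062 = 751.3 mmHg.

751.3 mmHg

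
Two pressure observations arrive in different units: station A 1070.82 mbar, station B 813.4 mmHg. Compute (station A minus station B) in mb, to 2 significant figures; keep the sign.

station B: 813.4 mmHg = 1084.44 mb.
Difference: 1070.82 − 1084.44 = -14 mb.

-14 mb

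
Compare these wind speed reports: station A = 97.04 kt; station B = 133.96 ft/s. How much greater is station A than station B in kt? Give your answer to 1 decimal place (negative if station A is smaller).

station B: 133.96 ft/s = 79.369 kt.
Difference: 97.040 − 79.369 = 17.7 kt.

17.7 kt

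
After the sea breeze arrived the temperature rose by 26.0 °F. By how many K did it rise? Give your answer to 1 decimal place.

14.4 K

Converting a difference, only the 9/5 scale factor applies: ΔK = 26.0 × 0.5556 = 14.4 K.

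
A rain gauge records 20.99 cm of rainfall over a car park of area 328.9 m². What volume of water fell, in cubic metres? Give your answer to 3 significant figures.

69.0 cubic metres

Depth: 20.99 cm × 10 = 209.9 mm.
1 mm over 1 m² is 1 L, so volume = 209.9 × 328.9 = 69036.11 L = 69.0 m³.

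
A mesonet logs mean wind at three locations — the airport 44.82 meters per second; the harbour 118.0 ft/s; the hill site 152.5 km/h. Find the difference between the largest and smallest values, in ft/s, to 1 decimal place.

29.0 ft/s

the airport: 44.82 m/s = 147.047 ft/s.
the hill site: 152.5 km/h = 138.980 ft/s.
Spread: 147.047 − 118.000 = 29.0 ft/s.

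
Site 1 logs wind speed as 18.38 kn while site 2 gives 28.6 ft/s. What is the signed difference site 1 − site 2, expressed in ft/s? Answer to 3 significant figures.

2.42 ft/s

site 1: 18.38 kt = 31.0219 ft/s.
Difference: 31.0219 − 28.6000 = 2.42 ft/s.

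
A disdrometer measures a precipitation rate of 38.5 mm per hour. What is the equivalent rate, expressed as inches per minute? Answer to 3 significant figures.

38.5 mm/hour × 0.0393701 in/mm × 0.0166667 hour/minute = 0.0253 in/minute.

0.0253 in/minute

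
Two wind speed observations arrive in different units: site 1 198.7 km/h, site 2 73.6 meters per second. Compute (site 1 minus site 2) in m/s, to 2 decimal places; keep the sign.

-18.41 m/s

site 1: 198.7 km/h = 55.1944 m/s.
Difference: 55.1944 − 73.6000 = -18.41 m/s.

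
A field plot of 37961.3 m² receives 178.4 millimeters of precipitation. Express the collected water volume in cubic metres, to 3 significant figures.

1 mm over 1 m² is 1 L, so volume = 178.4 × 37961.3 = 6772295.9 L = 6770 m³.

6770 cubic metres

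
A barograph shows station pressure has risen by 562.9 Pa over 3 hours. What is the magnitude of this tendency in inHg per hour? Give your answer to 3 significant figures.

562.9 Pa / 3 h × 0.0002953 inHg/Pa = 0.0554 inHg/h.

0.0554 inHg per hour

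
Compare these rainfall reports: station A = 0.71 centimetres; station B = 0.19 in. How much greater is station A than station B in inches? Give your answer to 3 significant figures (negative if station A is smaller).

0.0895 in

station A: 0.71 cm = 0.279528 in.
Difference: 0.279528 − 0.190000 = 0.0895 in.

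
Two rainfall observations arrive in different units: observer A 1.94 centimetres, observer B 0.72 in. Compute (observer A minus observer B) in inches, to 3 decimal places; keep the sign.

observer A: 1.94 cm = 0.76378 in.
Difference: 0.76378 − 0.72000 = 0.044 in.

0.044 in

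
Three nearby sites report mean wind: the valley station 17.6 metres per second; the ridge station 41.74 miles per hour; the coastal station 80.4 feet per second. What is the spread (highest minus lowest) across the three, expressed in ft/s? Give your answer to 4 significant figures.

the valley station: 17.6 m/s = 57.7428 ft/s.
the ridge station: 41.74 mph = 61.2187 ft/s.
Spread: 80.4000 − 57.7428 = 22.66 ft/s.

22.66 ft/s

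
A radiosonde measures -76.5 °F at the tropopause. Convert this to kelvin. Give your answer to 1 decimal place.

212.9 K

First to °C: -60.28 °C.
Then to K: 212.9 K.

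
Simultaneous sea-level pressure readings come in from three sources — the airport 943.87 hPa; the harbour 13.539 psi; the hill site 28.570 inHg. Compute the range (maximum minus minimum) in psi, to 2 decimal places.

the airport: 943.87 hPa = 13.6897 psi.
the hill site: 28.570 inHg = 14.0323 psi.
Spread: 14.0323 − 13.5390 = 0.49 psi.

0.49 psi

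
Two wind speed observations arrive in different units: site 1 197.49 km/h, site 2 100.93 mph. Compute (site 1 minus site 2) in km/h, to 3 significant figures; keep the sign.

35.1 km/h

site 2: 100.93 mph = 162.431 km/h.
Difference: 197.490 − 162.431 = 35.1 km/h.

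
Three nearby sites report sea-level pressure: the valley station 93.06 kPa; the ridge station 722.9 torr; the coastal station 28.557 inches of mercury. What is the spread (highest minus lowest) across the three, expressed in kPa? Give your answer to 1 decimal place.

3.6 kPa

the ridge station: 722.9 mmHg = 96.379 kPa.
the coastal station: 28.557 inHg = 96.705 kPa.
Spread: 96.705 − 93.060 = 3.6 kPa.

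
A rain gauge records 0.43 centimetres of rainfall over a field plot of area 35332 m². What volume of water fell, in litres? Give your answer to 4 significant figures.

151900 litres

Depth: 0.43 cm × 10 = 4.3 mm.
1 mm over 1 m² is 1 L, so volume = 4.3 × 35332 = 151927.6 L ≈ 151900 L.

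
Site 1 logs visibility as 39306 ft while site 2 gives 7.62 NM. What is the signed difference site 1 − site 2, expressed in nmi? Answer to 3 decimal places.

-1.151 nmi

site 1: 39306 ft = 6.46894 nmi.
Difference: 6.46894 − 7.62000 = -1.151 nmi.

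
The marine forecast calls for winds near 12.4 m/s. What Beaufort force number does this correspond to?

Beaufort force 6

12.4 m/s lies in the Beaufort 6 band (strong breeze, 10.8–13.8 m/s).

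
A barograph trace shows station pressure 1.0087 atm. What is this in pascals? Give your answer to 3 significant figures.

102000 Pa

1 atm = 101325 Pa, so 1.0087 × 101325 = 102000 Pa.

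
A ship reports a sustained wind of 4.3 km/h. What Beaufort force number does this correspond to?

Beaufort force 1

4.3 km/h = 1.2 m/s, which is Beaufort 1 (light air, 0.3–1.5 m/s).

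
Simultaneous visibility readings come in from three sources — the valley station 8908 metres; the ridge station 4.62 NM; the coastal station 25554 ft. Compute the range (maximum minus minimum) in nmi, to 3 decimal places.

the valley station: 8908 m = 4.80994 nmi.
the coastal station: 25554 ft = 4.20565 nmi.
Spread: 4.80994 − 4.20565 = 0.604 nmi.

0.604 nmi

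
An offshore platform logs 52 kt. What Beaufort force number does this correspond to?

Beaufort force 10

52 kt lies in the Beaufort 10 band (storm, 48–55 kt).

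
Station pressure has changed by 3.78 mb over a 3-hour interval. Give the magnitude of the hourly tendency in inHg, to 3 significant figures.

0.0372 inHg per hour

3.78 mb / 3 h × 0.02953 inHg/mb = 0.0372 inHg/h.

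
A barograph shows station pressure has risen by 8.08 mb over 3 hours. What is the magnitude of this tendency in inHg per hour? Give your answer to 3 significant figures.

0.0795 inHg per hour

8.08 mb / 3 h × 0.02953 inHg/mb = 0.0795 inHg/h.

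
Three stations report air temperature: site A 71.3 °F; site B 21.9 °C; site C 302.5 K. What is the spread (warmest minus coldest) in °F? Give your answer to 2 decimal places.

13.53 °F

site A: 71.3 °F = 21.833 °C.
site C: 302.5 K = 29.350 °C.
Spread: 29.350 − 21.833 = 7.517 °C = 13.53 °F.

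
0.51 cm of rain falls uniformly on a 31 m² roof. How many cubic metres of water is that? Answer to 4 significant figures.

0.1581 cubic metres

Depth: 0.51 cm × 10 = 5.1 mm.
1 mm over 1 m² is 1 L, so volume = 5.1 × 31 = 158.1 L = 0.1581 m³.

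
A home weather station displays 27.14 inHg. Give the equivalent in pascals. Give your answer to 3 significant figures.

1 inHg = 3386.39 Pa, so 27.14 × 3386.39 = 91900 Pa.

91900 Pa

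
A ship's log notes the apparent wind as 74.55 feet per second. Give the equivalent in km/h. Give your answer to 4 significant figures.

1 ft/s = 1.09728 km/h, so 74.55 × 1.09728 = 81.80 km/h.

81.80 km/h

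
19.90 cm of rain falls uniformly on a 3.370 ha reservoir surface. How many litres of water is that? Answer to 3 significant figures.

Depth: 19.90 cm × 10 = 199 mm.
Area: 3.370 ha = 33700 m².
1 mm over 1 m² is 1 L, so volume = 199 × 33700 = 6706300 L ≈ 6710000 L.

6710000 litres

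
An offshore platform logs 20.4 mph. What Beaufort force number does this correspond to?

20.4 mph = 9.1 m/s, which is Beaufort 5 (fresh breeze, 8.0–10.7 m/s).

Beaufort force 5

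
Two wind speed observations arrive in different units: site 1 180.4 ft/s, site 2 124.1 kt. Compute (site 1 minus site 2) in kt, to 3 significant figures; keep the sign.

-17.2 kt

site 1: 180.4 ft/s = 106.884 kt.
Difference: 106.884 − 124.100 = -17.2 kt.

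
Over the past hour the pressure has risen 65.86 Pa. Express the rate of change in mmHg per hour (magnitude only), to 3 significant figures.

65.86 Pa / 1 h × 0.00750062 mmHg/Pa = 0.494 mmHg/h.

0.494 mmHg per hour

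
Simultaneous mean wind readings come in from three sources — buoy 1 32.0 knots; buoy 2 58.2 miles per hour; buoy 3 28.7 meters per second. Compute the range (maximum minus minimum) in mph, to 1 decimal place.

27.4 mph

buoy 1: 32.0 kt = 36.825 mph.
buoy 3: 28.7 m/s = 64.200 mph.
Spread: 64.200 − 36.825 = 27.4 mph.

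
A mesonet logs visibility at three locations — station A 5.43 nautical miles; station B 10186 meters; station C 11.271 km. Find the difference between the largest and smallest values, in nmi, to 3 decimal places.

0.656 nmi

station B: 10186 m = 5.50000 nmi.
station C: 11.271 km = 6.08585 nmi.
Spread: 6.08585 − 5.43000 = 0.656 nmi.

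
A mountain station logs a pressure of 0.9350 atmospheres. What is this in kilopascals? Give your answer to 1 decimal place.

1 atm = 101.325 kPa, so 0.9350 × 101.325 = 94.7 kPa.

94.7 kPa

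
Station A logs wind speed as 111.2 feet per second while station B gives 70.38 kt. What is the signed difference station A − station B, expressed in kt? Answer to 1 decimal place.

station A: 111.2 ft/s = 65.884 kt.
Difference: 65.884 − 70.380 = -4.5 kt.

-4.5 kt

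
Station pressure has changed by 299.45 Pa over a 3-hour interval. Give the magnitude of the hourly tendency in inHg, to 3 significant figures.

299.45 Pa / 3 h × 0.0002953 inHg/Pa = 0.0295 inHg/h.

0.0295 inHg per hour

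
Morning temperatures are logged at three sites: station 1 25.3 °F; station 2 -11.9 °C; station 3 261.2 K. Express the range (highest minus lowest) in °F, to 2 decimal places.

station 1: 25.3 °F = -3.722 °C.
station 3: 261.2 K = -11.950 °C.
Spread: (-3.722) − (-11.950) = 8.228 °C = 14.81 °F.

14.81 °F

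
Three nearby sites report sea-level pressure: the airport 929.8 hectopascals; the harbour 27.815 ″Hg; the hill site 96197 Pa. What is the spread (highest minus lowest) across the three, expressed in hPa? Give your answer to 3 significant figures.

the harbour: 27.815 inHg = 941.924 hPa.
the hill site: 96197 Pa = 961.970 hPa.
Spread: 961.970 − 929.800 = 32.2 hPa.

32.2 hPa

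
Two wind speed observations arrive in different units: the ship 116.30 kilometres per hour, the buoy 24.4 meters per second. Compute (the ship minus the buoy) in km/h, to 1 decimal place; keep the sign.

28.5 km/h

the buoy: 24.4 m/s = 87.840 km/h.
Difference: 116.300 − 87.840 = 28.5 km/h.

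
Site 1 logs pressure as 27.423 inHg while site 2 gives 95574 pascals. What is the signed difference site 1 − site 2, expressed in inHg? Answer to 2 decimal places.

site 2: 95574 Pa = 28.2230 inHg.
Difference: 27.4230 − 28.2230 = -0.80 inHg.

-0.80 inHg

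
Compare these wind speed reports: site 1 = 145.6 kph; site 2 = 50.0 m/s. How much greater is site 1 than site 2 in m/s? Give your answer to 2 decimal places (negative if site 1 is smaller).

-9.56 m/s

site 1: 145.6 km/h = 40.4444 m/s.
Difference: 40.4444 − 50.0000 = -9.56 m/s.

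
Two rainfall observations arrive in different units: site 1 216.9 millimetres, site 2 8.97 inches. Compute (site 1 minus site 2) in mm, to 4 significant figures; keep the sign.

-10.94 mm

site 2: 8.97 in = 227.8380 mm.
Difference: 216.9000 − 227.8380 = -10.94 mm.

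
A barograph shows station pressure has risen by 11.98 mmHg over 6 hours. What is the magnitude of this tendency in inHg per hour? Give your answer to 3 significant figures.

0.0786 inHg per hour

11.98 mmHg / 6 h × 0.0393701 inHg/mmHg = 0.0786 inHg/h.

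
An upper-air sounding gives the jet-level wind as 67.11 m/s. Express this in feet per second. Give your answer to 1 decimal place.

220.2 ft/s

1 m/s = 3.28084 ft/s, so 67.11 × 3.28084 = 220.2 ft/s.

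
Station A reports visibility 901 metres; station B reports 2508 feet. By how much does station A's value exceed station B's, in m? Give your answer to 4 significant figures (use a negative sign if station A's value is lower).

station B: 2508 ft = 764.438 m.
Difference: 901.000 − 764.438 = 136.6 m.

136.6 m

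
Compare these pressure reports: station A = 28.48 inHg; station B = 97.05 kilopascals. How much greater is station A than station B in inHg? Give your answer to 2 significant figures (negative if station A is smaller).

station B: 97.05 kPa = 28.6588 inHg.
Difference: 28.4800 − 28.6588 = -0.18 inHg.

-0.18 inHg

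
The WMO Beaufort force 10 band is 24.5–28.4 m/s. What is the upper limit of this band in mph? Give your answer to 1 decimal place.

24.5–28.4 m/s × 2.237 = 54.8–63.5 mph.

63.5 mph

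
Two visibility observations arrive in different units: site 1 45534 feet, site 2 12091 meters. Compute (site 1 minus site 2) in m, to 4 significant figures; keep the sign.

site 1: 45534 ft = 13878.76 m.
Difference: 13878.76 − 12091.00 = 1788 m.

1788 m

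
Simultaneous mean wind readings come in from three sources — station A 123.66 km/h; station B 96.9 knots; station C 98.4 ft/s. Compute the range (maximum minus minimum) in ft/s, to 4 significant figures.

65.15 ft/s

station A: 123.66 km/h = 112.6969 ft/s.
station B: 96.9 kt = 163.5488 ft/s.
Spread: 163.5488 − 98.4000 = 65.15 ft/s.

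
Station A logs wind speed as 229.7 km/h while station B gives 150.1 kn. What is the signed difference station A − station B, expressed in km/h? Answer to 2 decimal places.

station B: 150.1 kt = 277.9852 km/h.
Difference: 229.7000 − 277.9852 = -48.29 km/h.

-48.29 km/h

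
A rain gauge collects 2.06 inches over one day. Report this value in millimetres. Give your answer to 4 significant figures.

1 in = 25.4 mm, so 2.06 × 25.4 = 52.32 mm.

52.32 mm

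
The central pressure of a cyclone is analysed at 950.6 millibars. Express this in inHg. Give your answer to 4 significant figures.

28.07 inHg

1 mb = 0.02953 inHg, so 950.6 × 0.02953 = 28.07 inHg.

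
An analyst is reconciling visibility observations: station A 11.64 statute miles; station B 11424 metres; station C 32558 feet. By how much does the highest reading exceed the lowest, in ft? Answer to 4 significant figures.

28900 ft

station A: 11.64 SM = 61459.20 ft.
station B: 11424 m = 37480.31 ft.
Spread: 61459.20 − 32558.00 = 28900 ft.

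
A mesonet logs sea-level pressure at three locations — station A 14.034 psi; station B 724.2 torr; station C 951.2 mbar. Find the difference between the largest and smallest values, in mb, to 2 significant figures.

16 mb

station A: 14.034 psi = 967.61 mb.
station B: 724.2 mmHg = 965.52 mb.
Spread: 967.61 − 951.20 = 16 mb.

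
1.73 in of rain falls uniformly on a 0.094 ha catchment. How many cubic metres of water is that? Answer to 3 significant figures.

Depth: 1.73 in × 25.4 = 43.942 mm.
Area: 0.094 ha = 940 m².
1 mm over 1 m² is 1 L, so volume = 43.942 × 940 = 41305.48 L = 41.3 m³.

41.3 cubic metres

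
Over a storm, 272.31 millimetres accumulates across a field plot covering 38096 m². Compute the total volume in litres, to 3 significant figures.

10400000 litres

1 mm over 1 m² is 1 L, so volume = 272.31 × 38096 = 10373922 L ≈ 10400000 L.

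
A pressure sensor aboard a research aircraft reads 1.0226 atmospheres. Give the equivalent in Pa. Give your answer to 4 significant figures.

1 atm = 101325 Pa, so 1.0226 × 101325 = 103600 Pa.

103600 Pa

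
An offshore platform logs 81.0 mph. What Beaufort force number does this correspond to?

81.0 mph = 36.2 m/s, which is Beaufort 12 (hurricane force, ≥32.7 m/s).

Beaufort force 12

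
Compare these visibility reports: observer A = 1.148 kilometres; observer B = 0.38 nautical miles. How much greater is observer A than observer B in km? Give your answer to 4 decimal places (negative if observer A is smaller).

0.4442 km

observer B: 0.38 nmi = 0.703760 km.
Difference: 1.148000 − 0.703760 = 0.4442 km.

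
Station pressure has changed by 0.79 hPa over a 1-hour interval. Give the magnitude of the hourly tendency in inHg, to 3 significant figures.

0.79 hPa / 1 h × 0.02953 inHg/hPa = 0.0233 inHg/h.

0.0233 inHg per hour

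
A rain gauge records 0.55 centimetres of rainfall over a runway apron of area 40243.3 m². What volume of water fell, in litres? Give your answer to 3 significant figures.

221000 litres

Depth: 0.55 cm × 10 = 5.5 mm.
1 mm over 1 m² is 1 L, so volume = 5.5 × 40243.3 = 221338.15 L ≈ 221000 L.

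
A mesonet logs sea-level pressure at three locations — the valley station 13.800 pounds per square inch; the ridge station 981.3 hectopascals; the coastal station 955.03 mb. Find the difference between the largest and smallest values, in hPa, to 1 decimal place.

the valley station: 13.800 psi = 951.477 hPa.
the coastal station: 955.03 mb = 955.030 hPa.
Spread: 981.300 − 951.477 = 29.8 hPa.

29.8 hPa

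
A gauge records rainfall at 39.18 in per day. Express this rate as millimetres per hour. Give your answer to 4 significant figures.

39.18 in/day × 25.4 mm/in × 0.0416667 day/hour = 41.47 mm/hour.

41.47 mm/hour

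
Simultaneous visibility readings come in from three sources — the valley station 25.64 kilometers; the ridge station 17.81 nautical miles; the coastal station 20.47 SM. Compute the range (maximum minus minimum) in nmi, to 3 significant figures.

3.97 nmi

the valley station: 25.64 km = 13.8445 nmi.
the coastal station: 20.47 SM = 17.7879 nmi.
Spread: 17.8100 − 13.8445 = 3.97 nmi.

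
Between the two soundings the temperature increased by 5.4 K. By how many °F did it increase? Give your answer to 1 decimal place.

9.7 °F

A change of 1 °C equals a change of 1.8 °F: Δ°F = 5.4 × 1.8 = 9.7 °F.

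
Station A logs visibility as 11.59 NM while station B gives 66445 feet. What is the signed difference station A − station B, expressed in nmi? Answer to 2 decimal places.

station B: 66445 ft = 10.9354 nmi.
Difference: 11.5900 − 10.9354 = 0.65 nmi.

0.65 nmi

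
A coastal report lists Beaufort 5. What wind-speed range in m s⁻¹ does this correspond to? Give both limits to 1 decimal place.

8.0 to 10.7 m/s

Beaufort 5 (fresh breeze) spans 8.0–10.7 m/s.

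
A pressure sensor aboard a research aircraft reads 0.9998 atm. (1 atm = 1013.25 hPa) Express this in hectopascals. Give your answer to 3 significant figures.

1 atm = 1013.25 hPa, so 0.9998 × 1013.25 = 1010 hPa.

1010 hPa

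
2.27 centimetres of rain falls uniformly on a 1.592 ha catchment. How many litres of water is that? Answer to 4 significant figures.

361400 litres

Depth: 2.27 cm × 10 = 22.7 mm.
Area: 1.592 ha = 15920 m².
1 mm over 1 m² is 1 L, so volume = 22.7 × 15920 = 361384 L ≈ 361400 L.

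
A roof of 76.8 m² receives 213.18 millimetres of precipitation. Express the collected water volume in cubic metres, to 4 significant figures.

16.37 cubic metres

1 mm over 1 m² is 1 L, so volume = 213.18 × 76.8 = 16372.224 L = 16.37 m³.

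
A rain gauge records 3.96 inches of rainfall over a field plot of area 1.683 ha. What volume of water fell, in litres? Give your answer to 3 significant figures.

Depth: 3.96 in × 25.4 = 100.584 mm.
Area: 1.683 ha = 16830 m².
1 mm over 1 m² is 1 L, so volume = 100.584 × 16830 = 1692828.7 L ≈ 1690000 L.

1690000 litres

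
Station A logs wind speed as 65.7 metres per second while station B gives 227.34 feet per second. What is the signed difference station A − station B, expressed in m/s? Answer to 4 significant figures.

-3.593 m/s

station B: 227.34 ft/s = 69.29323 m/s.
Difference: 65.70000 − 69.29323 = -3.593 m/s.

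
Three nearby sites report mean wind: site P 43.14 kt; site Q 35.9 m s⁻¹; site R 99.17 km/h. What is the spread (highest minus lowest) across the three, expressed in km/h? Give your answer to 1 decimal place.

49.3 km/h

site P: 43.14 kt = 79.895 km/h.
site Q: 35.9 m/s = 129.240 km/h.
Spread: 129.240 − 79.895 = 49.3 km/h.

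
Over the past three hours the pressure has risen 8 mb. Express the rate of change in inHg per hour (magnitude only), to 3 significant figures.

0.0787 inHg per hour

8 mb / 3 h × 0.02953 inHg/mb = 0.0787 inHg/h.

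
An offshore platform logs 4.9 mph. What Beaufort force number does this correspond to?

4.9 mph = 2.2 m/s, which is Beaufort 2 (light breeze, 1.6–3.3 m/s).

Beaufort force 2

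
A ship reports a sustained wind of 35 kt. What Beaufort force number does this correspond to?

Beaufort force 8

35 kt lies in the Beaufort 8 band (gale, 34–40 kt).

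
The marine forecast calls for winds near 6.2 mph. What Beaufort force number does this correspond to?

6.2 mph = 2.8 m/s, which is Beaufort 2 (light breeze, 1.6–3.3 m/s).

Beaufort force 2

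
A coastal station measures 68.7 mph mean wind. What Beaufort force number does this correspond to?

68.7 mph = 30.7 m/s, which is Beaufort 11 (violent storm, 28.5–32.6 m/s).

Beaufort force 11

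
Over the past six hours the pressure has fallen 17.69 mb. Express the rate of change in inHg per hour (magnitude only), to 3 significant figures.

0.0871 inHg per hour

17.69 mb / 6 h × 0.02953 inHg/mb = 0.0871 inHg/h.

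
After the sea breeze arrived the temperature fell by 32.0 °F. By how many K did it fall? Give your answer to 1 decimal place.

17.8 K

For a temperature change the 32° offset cancels: ΔK = 32.0 × 0.5556 = 17.8 K.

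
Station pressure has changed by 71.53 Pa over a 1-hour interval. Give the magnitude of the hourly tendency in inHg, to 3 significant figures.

71.53 Pa / 1 h × 0.0002953 inHg/Pa = 0.0211 inHg/h.

0.0211 inHg per hour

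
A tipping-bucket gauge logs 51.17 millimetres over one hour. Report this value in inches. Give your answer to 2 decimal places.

2.01 in

1 mm = 0.0393701 in, so 51.17 × 0.0393701 = 2.01 in.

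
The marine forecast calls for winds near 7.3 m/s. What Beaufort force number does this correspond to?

Beaufort force 4

7.3 m/s lies in the Beaufort 4 band (moderate breeze, 5.5–7.9 m/s).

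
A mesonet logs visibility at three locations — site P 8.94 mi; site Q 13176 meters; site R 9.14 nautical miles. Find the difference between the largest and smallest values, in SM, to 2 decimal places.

site Q: 13176 m = 8.1872 SM.
site R: 9.14 nmi = 10.5181 SM.
Spread: 10.5181 − 8.1872 = 2.33 SM.

2.33 SM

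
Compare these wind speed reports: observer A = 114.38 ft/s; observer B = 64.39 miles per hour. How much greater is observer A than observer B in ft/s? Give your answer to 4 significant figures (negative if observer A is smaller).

19.94 ft/s

observer B: 64.39 mph = 94.4387 ft/s.
Difference: 114.3800 − 94.4387 = 19.94 ft/s.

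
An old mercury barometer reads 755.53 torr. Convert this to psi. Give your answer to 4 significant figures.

1 mmHg = 0.0193368 psi, so 755.53 × 0.0193368 = 14.61 psi.

14.61 psi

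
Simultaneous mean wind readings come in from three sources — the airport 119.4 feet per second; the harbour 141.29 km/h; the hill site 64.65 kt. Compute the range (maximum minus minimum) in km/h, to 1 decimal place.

21.6 km/h

the airport: 119.4 ft/s = 131.015 km/h.
the hill site: 64.65 kt = 119.732 km/h.
Spread: 141.290 − 119.732 = 21.6 km/h.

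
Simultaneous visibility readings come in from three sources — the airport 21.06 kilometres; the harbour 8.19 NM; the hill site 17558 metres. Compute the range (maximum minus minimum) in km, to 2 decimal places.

the harbour: 8.19 nmi = 15.1679 km.
the hill site: 17558 m = 17.5580 km.
Spread: 21.0600 − 15.1679 = 5.89 km.

5.89 km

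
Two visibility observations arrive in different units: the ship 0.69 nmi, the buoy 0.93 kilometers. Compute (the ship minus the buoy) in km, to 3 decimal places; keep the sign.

the ship: 0.69 nmi = 1.27788 km.
Difference: 1.27788 − 0.93000 = 0.348 km.

0.348 km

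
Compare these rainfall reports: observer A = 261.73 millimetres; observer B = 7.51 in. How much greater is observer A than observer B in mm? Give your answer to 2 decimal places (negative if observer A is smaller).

observer B: 7.51 in = 190.7540 mm.
Difference: 261.7300 − 190.7540 = 70.98 mm.

70.98 mm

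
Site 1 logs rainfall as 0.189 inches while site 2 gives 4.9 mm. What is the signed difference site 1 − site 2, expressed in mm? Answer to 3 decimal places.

site 1: 0.189 in = 4.80060 mm.
Difference: 4.80060 − 4.90000 = -0.099 mm.

-0.099 mm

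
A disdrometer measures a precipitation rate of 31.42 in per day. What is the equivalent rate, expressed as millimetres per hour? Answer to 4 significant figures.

31.42 in/day × 25.4 mm/in × 0.0416667 day/hour = 33.25 mm/hour.

33.25 mm/hour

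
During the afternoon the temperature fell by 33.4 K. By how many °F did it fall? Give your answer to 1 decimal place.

For a temperature change the 32° offset cancels: Δ°F = 33.4 × 1.8 = 60.1 °F.

60.1 °F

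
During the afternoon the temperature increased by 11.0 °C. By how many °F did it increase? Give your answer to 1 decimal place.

19.8 °F

Converting a difference, only the 9/5 scale factor applies: Δ°F = 11.0 × 1.8 = 19.8 °F.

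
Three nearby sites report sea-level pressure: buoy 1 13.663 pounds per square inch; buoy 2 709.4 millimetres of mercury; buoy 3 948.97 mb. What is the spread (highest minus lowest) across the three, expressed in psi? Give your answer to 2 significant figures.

0.10 psi

buoy 2: 709.4 mmHg = 13.7175 psi.
buoy 3: 948.97 mb = 13.7636 psi.
Spread: 13.7636 − 13.6630 = 0.10 psi.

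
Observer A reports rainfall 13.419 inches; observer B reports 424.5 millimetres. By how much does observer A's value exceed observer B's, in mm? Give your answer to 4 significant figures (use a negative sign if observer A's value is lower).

-83.66 mm

observer A: 13.419 in = 340.8426 mm.
Difference: 340.8426 − 424.5000 = -83.66 mm.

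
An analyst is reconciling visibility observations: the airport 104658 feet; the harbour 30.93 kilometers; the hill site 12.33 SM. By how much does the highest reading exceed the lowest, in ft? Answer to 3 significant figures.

39600 ft

the harbour: 30.93 km = 101476.38 ft.
the hill site: 12.33 SM = 65102.40 ft.
Spread: 104658.00 − 65102.40 = 39600 ft.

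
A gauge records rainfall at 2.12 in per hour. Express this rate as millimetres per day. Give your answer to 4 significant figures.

2.12 in/hour × 25.4 mm/in × 24 hour/day = 1292 mm/day.

1292 mm/day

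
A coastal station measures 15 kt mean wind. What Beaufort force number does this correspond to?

Beaufort force 4

15 kt lies in the Beaufort 4 band (moderate breeze, 11–16 kt).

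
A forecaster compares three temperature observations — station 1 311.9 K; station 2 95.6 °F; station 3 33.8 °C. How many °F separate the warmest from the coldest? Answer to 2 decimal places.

8.91 °F

station 1: 311.9 K = 38.750 °C.
station 2: 95.6 °F = 35.333 °C.
Spread: 38.750 − 33.800 = 4.950 °C = 8.91 °F.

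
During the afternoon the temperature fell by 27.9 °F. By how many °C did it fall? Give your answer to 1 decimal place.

15.5 °C

Converting a difference, only the 9/5 scale factor applies: Δ°C = 27.9 × 0.5556 = 15.5 °C.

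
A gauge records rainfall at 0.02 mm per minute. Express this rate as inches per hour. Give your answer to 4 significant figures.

0.02 mm/minute × 0.0393701 in/mm × 60 minute/hour = 0.04724 in/hour.

0.04724 in/hour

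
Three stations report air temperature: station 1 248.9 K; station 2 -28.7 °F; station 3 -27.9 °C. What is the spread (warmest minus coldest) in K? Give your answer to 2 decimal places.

station 1: 248.9 K = -24.250 °C.
station 2: -28.7 °F = -33.722 °C.
Spread: (-24.250) − (-33.722) = 9.472 °C.

9.47 K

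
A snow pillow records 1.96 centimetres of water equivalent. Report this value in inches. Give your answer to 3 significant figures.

1 cm = 0.393701 in, so 1.96 × 0.393701 = 0.772 in.

0.772 in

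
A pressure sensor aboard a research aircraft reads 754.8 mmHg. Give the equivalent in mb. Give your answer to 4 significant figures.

1006 mb

1 mmHg = 1.33322 mb, so 754.8 × 1.33322 = 1006 mb.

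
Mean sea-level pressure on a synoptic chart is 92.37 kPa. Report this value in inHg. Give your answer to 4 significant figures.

27.28 inHg

1 kPa = 0.2953 inHg, so 92.37 × 0.2953 = 27.28 inHg.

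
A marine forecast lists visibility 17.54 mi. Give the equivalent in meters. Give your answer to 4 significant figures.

1 SM = 1609.34 m, so 17.54 × 1609.34 = 28230 m.

28230 m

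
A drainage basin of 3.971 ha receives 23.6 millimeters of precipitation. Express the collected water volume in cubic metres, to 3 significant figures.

Area: 3.971 ha = 39710 m².
1 mm over 1 m² is 1 L, so volume = 23.6 × 39710 = 937156 L = 937 m³.

937 cubic metres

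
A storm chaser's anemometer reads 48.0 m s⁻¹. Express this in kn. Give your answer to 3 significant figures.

1 m/s = 1.94384 kt, so 48.0 × 1.94384 = 93.3 kt.

93.3 kt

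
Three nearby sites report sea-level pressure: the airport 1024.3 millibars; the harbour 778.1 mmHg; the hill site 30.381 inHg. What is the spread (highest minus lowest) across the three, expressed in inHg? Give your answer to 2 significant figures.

the airport: 1024.3 mb = 30.2476 inHg.
the harbour: 778.1 mmHg = 30.6339 inHg.
Spread: 30.6339 − 30.2476 = 0.39 inHg.

0.39 inHg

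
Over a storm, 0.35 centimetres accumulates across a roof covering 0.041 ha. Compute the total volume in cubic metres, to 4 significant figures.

1.435 cubic metres

Depth: 0.35 cm × 10 = 3.5 mm.
Area: 0.041 ha = 410 m².
1 mm over 1 m² is 1 L, so volume = 3.5 × 410 = 1435 L = 1.435 m³.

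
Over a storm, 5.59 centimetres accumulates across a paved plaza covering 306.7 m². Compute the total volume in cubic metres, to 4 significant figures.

Depth: 5.59 cm × 10 = 55.9 mm.
1 mm over 1 m² is 1 L, so volume = 55.9 × 306.7 = 17144.53 L = 17.14 m³.

17.14 cubic metres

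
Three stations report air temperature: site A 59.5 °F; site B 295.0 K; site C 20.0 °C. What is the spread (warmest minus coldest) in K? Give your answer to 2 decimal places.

site A: 59.5 °F = 15.278 °C.
site B: 295.0 K = 21.850 °C.
Spread: 21.850 − 15.278 = 6.572 °C.

6.57 K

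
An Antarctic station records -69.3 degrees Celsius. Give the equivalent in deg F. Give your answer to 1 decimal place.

°F = °C × 9/5 + 32 = -69.3 × 1.8 + 32 = -92.7 °F.

-92.7 °F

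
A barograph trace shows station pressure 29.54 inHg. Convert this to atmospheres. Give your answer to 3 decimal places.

0.987 atm

1 inHg = 0.0334211 atm, so 29.54 × 0.0334211 = 0.987 atm.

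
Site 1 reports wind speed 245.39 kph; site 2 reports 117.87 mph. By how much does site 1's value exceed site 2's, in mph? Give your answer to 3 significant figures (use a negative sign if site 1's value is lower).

site 1: 245.39 km/h = 152.478 mph.
Difference: 152.478 − 117.870 = 34.6 mph.

34.6 mph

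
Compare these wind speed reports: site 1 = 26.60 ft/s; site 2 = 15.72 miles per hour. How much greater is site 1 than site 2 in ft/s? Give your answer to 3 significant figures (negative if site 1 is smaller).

3.54 ft/s

site 2: 15.72 mph = 23.0560 ft/s.
Difference: 26.6000 − 23.0560 = 3.54 ft/s.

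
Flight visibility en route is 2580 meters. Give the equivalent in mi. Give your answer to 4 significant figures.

1 m = 0.000621371 SM, so 2580 × 0.000621371 = 1.603 SM.

1.603 SM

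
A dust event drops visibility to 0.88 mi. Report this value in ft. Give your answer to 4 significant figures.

4646 ft

1 SM = 5280 ft, so 0.88 × 5280 = 4646 ft.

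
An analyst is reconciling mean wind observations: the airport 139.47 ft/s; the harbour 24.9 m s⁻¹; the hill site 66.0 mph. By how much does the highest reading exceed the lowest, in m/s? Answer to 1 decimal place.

the airport: 139.47 ft/s = 42.510 m/s.
the hill site: 66.0 mph = 29.505 m/s.
Spread: 42.510 − 24.900 = 17.6 m/s.

17.6 m/s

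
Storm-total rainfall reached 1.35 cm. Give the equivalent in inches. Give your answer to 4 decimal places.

0.5315 in

1 cm = 0.393701 in, so 1.35 × 0.393701 = 0.5315 in.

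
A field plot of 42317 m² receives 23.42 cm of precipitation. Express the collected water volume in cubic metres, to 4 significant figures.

9911 cubic metres

Depth: 23.42 cm × 10 = 234.2 mm.
1 mm over 1 m² is 1 L, so volume = 234.2 × 42317 = 9910641.4 L = 9911 m³.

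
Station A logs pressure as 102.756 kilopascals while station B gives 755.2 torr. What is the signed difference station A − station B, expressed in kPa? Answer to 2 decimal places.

2.07 kPa

station B: 755.2 mmHg = 100.6851 kPa.
Difference: 102.7560 − 100.6851 = 2.07 kPa.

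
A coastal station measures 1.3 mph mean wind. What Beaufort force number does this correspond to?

Beaufort force 1

1.3 mph = 0.6 m/s, which is Beaufort 1 (light air, 0.3–1.5 m/s).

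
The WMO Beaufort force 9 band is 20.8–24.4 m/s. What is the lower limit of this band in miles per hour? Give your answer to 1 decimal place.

20.8–24.4 m/s × 2.237 = 46.5–54.6 mph.

46.5 mph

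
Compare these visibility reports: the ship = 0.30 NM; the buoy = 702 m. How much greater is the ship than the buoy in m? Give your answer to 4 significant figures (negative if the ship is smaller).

the ship: 0.30 nmi = 555.600 m.
Difference: 555.600 − 702.000 = -146.4 m.

-146.4 m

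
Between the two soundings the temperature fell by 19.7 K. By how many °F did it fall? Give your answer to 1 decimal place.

35.5 °F

Converting a difference, only the 9/5 scale factor applies: Δ°F = 19.7 × 1.8 = 35.5 °F.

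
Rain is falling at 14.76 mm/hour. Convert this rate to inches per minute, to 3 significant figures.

0.00969 in/minute

14.76 mm/hour × 0.0393701 in/mm × 0.0166667 hour/minute = 0.00969 in/minute.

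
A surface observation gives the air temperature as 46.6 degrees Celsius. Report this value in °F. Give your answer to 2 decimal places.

°F = °C × 9/5 + 32 = 46.6 × 1.8 + 32 = 115.88 °F.

115.88 °F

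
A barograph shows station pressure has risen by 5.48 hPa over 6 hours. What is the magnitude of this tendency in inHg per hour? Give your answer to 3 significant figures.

5.48 hPa / 6 h × 0.02953 inHg/hPa = 0.0270 inHg/h.

0.0270 inHg per hour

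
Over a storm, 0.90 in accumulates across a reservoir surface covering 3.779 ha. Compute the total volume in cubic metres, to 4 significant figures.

Depth: 0.90 in × 25.4 = 22.86 mm.
Area: 3.779 ha = 37790 m².
1 mm over 1 m² is 1 L, so volume = 22.86 × 37790 = 863879.4 L = 863.9 m³.

863.9 cubic metres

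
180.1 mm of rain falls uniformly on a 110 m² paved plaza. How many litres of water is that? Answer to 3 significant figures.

1 mm over 1 m² is 1 L, so volume = 180.1 × 110 = 19811 L ≈ 19800 L.

19800 litres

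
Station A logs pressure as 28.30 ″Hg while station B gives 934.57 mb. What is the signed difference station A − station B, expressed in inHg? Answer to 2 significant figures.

0.70 inHg

station B: 934.57 mb = 27.5978 inHg.
Difference: 28.3000 − 27.5978 = 0.70 inHg.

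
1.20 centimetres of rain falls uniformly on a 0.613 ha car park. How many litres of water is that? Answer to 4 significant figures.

73560 litres

Depth: 1.20 cm × 10 = 12 mm.
Area: 0.613 ha = 6130 m².
1 mm over 1 m² is 1 L, so volume = 12 × 6130 = 73560 L.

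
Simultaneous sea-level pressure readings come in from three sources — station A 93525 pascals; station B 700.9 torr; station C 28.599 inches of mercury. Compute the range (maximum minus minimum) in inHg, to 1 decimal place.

1.0 inHg

station A: 93525 Pa = 27.618 inHg.
station B: 700.9 mmHg = 27.594 inHg.
Spread: 28.599 − 27.594 = 1.0 inHg.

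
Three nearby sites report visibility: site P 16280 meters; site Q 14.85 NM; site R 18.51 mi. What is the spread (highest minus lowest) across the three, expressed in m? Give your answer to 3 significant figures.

13500 m

site Q: 14.85 nmi = 27502.20 m.
site R: 18.51 SM = 29788.96 m.
Spread: 29788.96 − 16280.00 = 13500 m.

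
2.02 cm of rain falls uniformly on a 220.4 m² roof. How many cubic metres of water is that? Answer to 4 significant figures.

Depth: 2.02 cm × 10 = 20.2 mm.
1 mm over 1 m² is 1 L, so volume = 20.2 × 220.4 = 4452.08 L = 4.452 m³.

4.452 cubic metres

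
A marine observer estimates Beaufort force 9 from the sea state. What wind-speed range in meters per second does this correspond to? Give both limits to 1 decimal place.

Beaufort 9 (strong gale) spans 20.8–24.4 m/s.

20.8 to 24.4 m/s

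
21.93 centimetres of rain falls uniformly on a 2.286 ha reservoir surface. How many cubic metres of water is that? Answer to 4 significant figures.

Depth: 21.93 cm × 10 = 219.3 mm.
Area: 2.286 ha = 22860 m².
1 mm over 1 m² is 1 L, so volume = 219.3 × 22860 = 5013198 L = 5013 m³.

5013 cubic metres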